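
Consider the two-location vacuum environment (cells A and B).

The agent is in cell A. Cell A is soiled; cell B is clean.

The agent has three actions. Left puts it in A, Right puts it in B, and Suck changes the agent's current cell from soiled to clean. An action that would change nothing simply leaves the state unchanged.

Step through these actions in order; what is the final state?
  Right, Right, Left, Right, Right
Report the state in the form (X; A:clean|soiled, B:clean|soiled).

1) do Right; now (B; A:soiled, B:clean)
2) do Right; now (B; A:soiled, B:clean)
3) do Left; now (A; A:soiled, B:clean)
4) do Right; now (B; A:soiled, B:clean)
5) do Right; now (B; A:soiled, B:clean)

(B; A:soiled, B:clean)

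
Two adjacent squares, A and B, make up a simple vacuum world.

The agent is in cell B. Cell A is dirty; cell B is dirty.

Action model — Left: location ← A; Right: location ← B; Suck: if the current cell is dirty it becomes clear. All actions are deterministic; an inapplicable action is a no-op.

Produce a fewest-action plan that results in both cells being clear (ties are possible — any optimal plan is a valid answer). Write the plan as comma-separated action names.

Suck (#1): loc=B A=dirty B=clear
Left (#2): loc=A A=dirty B=clear
Suck (#3): loc=A A=clear B=clear
min 3: Suck B + move + Suck A

Suck, Left, Suck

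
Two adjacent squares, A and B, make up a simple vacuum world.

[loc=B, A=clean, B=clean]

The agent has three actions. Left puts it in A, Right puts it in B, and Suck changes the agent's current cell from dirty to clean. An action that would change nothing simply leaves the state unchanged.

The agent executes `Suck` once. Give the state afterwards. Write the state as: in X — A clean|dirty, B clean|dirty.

start: in B — A clean, B clean
[1] after Suck: in B — A clean, B clean

in B — A clean, B clean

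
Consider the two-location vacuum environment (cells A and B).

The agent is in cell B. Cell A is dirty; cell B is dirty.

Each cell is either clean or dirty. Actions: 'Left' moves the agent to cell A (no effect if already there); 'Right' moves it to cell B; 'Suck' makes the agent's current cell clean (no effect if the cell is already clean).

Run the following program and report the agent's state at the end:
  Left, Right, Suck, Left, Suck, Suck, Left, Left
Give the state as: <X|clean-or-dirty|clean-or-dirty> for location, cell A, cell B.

<A|clean|clean>

t=1 Left ⇒ <A|dirty|dirty>
t=2 Right ⇒ <B|dirty|dirty>
t=3 Suck ⇒ <B|dirty|clean>
t=4 Left ⇒ <A|dirty|clean>
t=5 Suck ⇒ <A|clean|clean>
t=6 Suck ⇒ <A|clean|clean>
t=7 Left ⇒ <A|clean|clean>
t=8 Left ⇒ <A|clean|clean>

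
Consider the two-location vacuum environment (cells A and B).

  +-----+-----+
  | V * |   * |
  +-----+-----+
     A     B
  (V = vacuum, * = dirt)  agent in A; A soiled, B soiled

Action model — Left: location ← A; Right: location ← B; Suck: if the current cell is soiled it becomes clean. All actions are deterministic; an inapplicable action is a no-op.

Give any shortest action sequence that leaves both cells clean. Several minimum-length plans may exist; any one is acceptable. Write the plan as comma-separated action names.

Suck, Right, Suck

t=1 Suck ⇒ (A; A:clean, B:soiled)
t=2 Right ⇒ (B; A:clean, B:soiled)
t=3 Suck ⇒ (B; A:clean, B:clean)
min 3: Suck A + move + Suck B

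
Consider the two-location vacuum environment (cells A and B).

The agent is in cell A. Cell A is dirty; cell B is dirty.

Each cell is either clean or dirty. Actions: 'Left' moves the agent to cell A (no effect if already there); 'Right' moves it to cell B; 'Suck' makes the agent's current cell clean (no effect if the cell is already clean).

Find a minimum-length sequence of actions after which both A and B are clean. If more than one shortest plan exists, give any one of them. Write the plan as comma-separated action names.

Suck, Right, Suck

1. Suck → loc=A A=clean B=dirty
2. Right → loc=B A=clean B=dirty
3. Suck → loc=B A=clean B=clean
min 3: Suck A + move + Suck B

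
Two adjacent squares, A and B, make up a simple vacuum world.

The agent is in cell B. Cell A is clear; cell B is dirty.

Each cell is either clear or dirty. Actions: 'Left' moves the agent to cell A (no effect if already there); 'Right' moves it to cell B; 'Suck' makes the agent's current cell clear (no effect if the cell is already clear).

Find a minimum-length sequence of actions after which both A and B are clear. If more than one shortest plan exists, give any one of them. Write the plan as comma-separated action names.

Suck

1) do Suck; now <B|clear|clear>
min 1: B is dirty, one Suck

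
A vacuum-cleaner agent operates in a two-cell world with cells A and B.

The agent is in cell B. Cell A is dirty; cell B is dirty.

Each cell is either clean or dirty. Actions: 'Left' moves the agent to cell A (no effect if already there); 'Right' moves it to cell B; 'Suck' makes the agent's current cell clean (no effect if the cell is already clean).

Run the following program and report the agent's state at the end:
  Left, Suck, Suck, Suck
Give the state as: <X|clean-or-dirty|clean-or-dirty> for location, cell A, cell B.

<A|clean|dirty>

step 1/4 (Left): <A|dirty|dirty>
step 2/4 (Suck): <A|clean|dirty>
step 3/4 (Suck): <A|clean|dirty>
step 4/4 (Suck): <A|clean|dirty>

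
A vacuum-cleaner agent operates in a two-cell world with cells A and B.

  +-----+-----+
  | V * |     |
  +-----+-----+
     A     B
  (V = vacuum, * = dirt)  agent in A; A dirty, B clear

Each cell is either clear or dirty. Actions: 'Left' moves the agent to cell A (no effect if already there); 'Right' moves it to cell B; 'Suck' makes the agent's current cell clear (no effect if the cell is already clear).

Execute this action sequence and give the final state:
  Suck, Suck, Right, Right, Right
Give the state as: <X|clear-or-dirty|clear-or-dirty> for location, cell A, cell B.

t=1 Suck ⇒ <A|clear|clear>
t=2 Suck ⇒ <A|clear|clear>
t=3 Right ⇒ <B|clear|clear>
t=4 Right ⇒ <B|clear|clear>
t=5 Right ⇒ <B|clear|clear>

<B|clear|clear>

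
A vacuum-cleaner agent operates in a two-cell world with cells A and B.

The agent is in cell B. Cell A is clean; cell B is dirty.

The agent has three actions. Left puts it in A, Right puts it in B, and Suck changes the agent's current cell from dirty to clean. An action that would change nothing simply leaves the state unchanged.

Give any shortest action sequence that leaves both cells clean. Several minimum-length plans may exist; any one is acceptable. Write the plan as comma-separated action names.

t=1 Suck ⇒ <B|clean|clean>
min 1: B is dirty, one Suck

Suck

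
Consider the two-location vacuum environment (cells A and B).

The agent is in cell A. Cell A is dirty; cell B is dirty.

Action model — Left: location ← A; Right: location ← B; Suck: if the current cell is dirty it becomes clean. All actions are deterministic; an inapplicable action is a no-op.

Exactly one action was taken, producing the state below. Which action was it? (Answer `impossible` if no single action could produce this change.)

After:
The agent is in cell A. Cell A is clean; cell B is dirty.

try  Left: <A|dirty|dirty>
try Right: <B|dirty|dirty>
try  Suck: <A|clean|dirty>  ← match

Suck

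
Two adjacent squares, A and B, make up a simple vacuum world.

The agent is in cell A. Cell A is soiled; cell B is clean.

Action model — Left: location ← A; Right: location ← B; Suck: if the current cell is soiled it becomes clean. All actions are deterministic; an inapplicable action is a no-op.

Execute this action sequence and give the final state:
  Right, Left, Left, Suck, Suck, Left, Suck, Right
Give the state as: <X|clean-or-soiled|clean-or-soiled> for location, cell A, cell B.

Right (#1): <B|soiled|clean>
Left (#2): <A|soiled|clean>
Left (#3): <A|soiled|clean>
Suck (#4): <A|clean|clean>
Suck (#5): <A|clean|clean>
Left (#6): <A|clean|clean>
Suck (#7): <A|clean|clean>
Right (#8): <B|clean|clean>

<B|clean|clean>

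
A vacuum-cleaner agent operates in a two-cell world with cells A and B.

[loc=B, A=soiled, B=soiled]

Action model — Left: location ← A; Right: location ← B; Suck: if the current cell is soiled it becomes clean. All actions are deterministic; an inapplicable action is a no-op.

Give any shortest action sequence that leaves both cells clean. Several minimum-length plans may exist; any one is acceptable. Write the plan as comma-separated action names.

1. Suck → (B; A:soiled, B:clean)
2. Left → (A; A:soiled, B:clean)
3. Suck → (A; A:clean, B:clean)
min 3: Suck B + move + Suck A

Suck, Left, Suck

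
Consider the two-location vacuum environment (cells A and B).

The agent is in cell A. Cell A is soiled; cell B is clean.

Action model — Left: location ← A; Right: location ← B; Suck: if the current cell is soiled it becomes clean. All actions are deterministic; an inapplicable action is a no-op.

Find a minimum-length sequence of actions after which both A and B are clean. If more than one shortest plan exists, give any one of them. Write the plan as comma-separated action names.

Suck (#1): <A|clean|clean>
min 1: A is soiled, one Suck

Suck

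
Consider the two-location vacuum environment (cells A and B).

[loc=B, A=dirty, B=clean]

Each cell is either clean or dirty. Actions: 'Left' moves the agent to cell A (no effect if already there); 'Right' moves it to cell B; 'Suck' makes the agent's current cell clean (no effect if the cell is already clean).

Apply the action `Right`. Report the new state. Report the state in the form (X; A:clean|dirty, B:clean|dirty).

start: (B; A:dirty, B:clean)
1. Right → (B; A:dirty, B:clean)

(B; A:dirty, B:clean)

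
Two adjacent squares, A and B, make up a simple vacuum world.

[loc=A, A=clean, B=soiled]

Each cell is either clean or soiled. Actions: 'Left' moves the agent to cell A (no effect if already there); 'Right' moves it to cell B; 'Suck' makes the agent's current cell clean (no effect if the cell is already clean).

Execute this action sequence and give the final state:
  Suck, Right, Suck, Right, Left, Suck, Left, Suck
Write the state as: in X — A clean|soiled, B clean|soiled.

in A — A clean, B clean

step 1/8 (Suck): in A — A clean, B soiled
step 2/8 (Right): in B — A clean, B soiled
step 3/8 (Suck): in B — A clean, B clean
step 4/8 (Right): in B — A clean, B clean
step 5/8 (Left): in A — A clean, B clean
step 6/8 (Suck): in A — A clean, B clean
step 7/8 (Left): in A — A clean, B clean
step 8/8 (Suck): in A — A clean, B clean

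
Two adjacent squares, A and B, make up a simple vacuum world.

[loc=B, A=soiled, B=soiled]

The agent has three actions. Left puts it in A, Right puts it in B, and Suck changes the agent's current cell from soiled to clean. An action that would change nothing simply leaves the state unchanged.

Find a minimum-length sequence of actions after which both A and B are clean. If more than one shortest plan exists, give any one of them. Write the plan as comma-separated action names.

[1] after Suck: in B — A soiled, B clean
[2] after Left: in A — A soiled, B clean
[3] after Suck: in A — A clean, B clean
min 3: Suck B + move + Suck A

Suck, Left, Suck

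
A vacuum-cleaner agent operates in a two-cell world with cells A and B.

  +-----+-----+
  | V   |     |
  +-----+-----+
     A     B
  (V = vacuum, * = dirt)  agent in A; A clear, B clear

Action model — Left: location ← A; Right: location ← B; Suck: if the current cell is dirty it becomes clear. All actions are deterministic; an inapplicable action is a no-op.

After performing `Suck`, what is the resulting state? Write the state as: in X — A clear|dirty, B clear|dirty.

start: in A — A clear, B clear
t=1 Suck ⇒ in A — A clear, B clear

in A — A clear, B clear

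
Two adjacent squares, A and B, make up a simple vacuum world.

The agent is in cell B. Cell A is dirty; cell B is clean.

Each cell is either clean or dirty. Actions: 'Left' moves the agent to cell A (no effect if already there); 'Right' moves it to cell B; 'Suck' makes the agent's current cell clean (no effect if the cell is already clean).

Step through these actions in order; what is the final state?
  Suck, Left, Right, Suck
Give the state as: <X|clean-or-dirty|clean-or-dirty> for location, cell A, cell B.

step 1/4 (Suck): <B|dirty|clean>
step 2/4 (Left): <A|dirty|clean>
step 3/4 (Right): <B|dirty|clean>
step 4/4 (Suck): <B|dirty|clean>

<B|dirty|clean>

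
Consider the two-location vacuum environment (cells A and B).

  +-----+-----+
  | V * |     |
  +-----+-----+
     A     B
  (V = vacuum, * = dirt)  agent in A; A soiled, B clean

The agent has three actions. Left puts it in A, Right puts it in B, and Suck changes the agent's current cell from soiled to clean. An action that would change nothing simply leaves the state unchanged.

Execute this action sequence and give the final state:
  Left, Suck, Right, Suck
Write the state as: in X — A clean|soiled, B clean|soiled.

step 1/4 (Left): in A — A soiled, B clean
step 2/4 (Suck): in A — A clean, B clean
step 3/4 (Right): in B — A clean, B clean
step 4/4 (Suck): in B — A clean, B clean

in B — A clean, B clean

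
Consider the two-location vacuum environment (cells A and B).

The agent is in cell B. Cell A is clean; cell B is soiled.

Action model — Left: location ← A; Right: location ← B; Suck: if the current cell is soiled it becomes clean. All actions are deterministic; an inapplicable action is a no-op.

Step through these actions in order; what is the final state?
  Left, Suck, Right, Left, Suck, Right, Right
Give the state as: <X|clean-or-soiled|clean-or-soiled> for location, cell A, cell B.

<B|clean|soiled>

[1] after Left: <A|clean|soiled>
[2] after Suck: <A|clean|soiled>
[3] after Right: <B|clean|soiled>
[4] after Left: <A|clean|soiled>
[5] after Suck: <A|clean|soiled>
[6] after Right: <B|clean|soiled>
[7] after Right: <B|clean|soiled>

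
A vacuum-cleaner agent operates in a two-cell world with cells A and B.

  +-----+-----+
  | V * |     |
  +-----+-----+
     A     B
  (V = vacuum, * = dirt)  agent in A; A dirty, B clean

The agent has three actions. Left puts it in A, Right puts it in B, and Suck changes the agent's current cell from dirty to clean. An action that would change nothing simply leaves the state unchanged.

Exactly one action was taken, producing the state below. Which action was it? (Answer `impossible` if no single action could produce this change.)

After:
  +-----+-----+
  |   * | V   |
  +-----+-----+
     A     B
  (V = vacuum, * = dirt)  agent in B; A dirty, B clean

try  Left: <A|dirty|clean>
try Right: <B|dirty|clean>  ← match
try  Suck: <A|clean|clean>

Right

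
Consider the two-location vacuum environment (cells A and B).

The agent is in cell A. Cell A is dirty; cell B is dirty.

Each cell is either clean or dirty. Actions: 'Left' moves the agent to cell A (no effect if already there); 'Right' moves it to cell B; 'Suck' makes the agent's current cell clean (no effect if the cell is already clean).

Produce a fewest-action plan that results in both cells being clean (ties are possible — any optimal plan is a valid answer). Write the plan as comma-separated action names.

t=1 Suck ⇒ in A — A clean, B dirty
t=2 Right ⇒ in B — A clean, B dirty
t=3 Suck ⇒ in B — A clean, B clean
min 3: Suck A + move + Suck B

Suck, Right, Suck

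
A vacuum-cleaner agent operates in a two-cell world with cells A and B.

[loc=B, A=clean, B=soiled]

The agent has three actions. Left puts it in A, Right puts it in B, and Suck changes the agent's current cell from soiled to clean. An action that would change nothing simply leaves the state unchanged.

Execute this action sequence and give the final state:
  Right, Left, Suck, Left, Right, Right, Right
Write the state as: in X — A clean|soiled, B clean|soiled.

in B — A clean, B soiled

[1] after Right: in B — A clean, B soiled
[2] after Left: in A — A clean, B soiled
[3] after Suck: in A — A clean, B soiled
[4] after Left: in A — A clean, B soiled
[5] after Right: in B — A clean, B soiled
[6] after Right: in B — A clean, B soiled
[7] after Right: in B — A clean, B soiled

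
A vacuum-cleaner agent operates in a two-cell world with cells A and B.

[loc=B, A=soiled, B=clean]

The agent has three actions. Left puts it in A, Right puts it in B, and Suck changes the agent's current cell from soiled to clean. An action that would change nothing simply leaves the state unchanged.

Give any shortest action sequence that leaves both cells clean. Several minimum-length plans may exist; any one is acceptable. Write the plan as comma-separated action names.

Left, Suck

1. Left → in A — A soiled, B clean
2. Suck → in A — A clean, B clean
min 2: go A then Suck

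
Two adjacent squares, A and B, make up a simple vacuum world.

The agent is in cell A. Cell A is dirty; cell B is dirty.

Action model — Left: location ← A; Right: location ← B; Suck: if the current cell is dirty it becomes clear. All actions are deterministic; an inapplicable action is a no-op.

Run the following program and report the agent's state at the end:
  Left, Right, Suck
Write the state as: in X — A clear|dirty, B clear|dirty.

step 1/3 (Left): in A — A dirty, B dirty
step 2/3 (Right): in B — A dirty, B dirty
step 3/3 (Suck): in B — A dirty, B clear

in B — A dirty, B clear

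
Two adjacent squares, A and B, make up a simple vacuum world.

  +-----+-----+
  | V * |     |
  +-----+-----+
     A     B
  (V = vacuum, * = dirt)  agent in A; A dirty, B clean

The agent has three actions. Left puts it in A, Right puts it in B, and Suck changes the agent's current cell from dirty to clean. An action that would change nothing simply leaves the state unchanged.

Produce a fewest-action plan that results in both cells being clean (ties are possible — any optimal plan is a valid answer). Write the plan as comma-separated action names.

Suck

t=1 Suck ⇒ loc=A A=clean B=clean
min 1: A is dirty, one Suck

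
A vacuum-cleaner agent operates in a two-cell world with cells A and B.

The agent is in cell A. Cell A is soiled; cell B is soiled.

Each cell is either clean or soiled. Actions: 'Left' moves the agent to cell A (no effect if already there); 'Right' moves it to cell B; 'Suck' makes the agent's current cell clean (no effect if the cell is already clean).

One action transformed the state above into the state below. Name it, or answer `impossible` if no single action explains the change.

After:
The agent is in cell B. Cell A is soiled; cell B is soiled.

try  Left: in A — A soiled, B soiled
try Right: in B — A soiled, B soiled  ← match
try  Suck: in A — A clean, B soiled

Right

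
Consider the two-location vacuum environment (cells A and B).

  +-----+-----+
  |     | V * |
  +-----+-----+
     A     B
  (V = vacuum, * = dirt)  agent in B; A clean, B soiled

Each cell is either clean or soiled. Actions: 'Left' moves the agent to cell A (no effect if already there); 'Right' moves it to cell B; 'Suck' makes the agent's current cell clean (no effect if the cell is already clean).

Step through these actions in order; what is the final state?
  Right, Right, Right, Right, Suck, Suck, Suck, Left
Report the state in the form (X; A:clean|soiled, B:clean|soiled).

1. Right → (B; A:clean, B:soiled)
2. Right → (B; A:clean, B:soiled)
3. Right → (B; A:clean, B:soiled)
4. Right → (B; A:clean, B:soiled)
5. Suck → (B; A:clean, B:clean)
6. Suck → (B; A:clean, B:clean)
7. Suck → (B; A:clean, B:clean)
8. Left → (A; A:clean, B:clean)

(A; A:clean, B:clean)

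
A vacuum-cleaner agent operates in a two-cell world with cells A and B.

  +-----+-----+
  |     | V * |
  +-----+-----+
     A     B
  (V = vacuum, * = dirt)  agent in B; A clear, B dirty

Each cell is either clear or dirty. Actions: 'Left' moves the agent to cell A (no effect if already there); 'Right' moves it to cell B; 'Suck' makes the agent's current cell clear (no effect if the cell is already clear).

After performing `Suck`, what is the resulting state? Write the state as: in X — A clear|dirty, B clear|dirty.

start: in B — A clear, B dirty
1. Suck → in B — A clear, B clear

in B — A clear, B clear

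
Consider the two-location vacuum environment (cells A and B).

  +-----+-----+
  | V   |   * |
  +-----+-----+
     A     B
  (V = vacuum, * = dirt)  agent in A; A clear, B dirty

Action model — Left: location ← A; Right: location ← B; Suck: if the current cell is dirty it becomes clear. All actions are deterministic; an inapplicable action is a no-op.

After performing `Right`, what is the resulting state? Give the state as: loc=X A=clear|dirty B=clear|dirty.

start: loc=A A=clear B=dirty
[1] after Right: loc=B A=clear B=dirty

loc=B A=clear B=dirty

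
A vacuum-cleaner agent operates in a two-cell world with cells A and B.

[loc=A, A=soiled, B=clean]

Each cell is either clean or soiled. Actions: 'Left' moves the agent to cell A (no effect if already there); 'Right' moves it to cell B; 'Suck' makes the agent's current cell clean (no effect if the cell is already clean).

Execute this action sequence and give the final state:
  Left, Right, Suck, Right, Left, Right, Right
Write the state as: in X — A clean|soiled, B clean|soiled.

Left (#1): in A — A soiled, B clean
Right (#2): in B — A soiled, B clean
Suck (#3): in B — A soiled, B clean
Right (#4): in B — A soiled, B clean
Left (#5): in A — A soiled, B clean
Right (#6): in B — A soiled, B clean
Right (#7): in B — A soiled, B clean

in B — A soiled, B clean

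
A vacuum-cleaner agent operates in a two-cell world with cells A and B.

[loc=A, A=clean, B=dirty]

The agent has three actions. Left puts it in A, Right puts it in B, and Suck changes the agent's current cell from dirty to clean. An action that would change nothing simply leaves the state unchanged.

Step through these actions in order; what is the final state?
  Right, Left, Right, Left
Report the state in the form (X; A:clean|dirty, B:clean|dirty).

(A; A:clean, B:dirty)

1) do Right; now (B; A:clean, B:dirty)
2) do Left; now (A; A:clean, B:dirty)
3) do Right; now (B; A:clean, B:dirty)
4) do Left; now (A; A:clean, B:dirty)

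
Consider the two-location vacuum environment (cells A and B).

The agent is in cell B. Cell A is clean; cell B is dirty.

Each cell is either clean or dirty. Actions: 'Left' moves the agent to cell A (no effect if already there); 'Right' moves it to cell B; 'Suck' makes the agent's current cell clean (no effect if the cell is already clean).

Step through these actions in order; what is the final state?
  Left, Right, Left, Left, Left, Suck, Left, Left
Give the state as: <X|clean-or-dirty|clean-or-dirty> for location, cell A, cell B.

t=1 Left ⇒ <A|clean|dirty>
t=2 Right ⇒ <B|clean|dirty>
t=3 Left ⇒ <A|clean|dirty>
t=4 Left ⇒ <A|clean|dirty>
t=5 Left ⇒ <A|clean|dirty>
t=6 Suck ⇒ <A|clean|dirty>
t=7 Left ⇒ <A|clean|dirty>
t=8 Left ⇒ <A|clean|dirty>

<A|clean|dirty>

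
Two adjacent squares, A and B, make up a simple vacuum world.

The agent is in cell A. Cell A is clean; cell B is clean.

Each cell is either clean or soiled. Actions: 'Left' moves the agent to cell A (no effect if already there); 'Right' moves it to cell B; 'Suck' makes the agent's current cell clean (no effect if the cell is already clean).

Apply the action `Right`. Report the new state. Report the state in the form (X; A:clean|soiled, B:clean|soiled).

(B; A:clean, B:clean)

start: (A; A:clean, B:clean)
Right (#1): (B; A:clean, B:clean)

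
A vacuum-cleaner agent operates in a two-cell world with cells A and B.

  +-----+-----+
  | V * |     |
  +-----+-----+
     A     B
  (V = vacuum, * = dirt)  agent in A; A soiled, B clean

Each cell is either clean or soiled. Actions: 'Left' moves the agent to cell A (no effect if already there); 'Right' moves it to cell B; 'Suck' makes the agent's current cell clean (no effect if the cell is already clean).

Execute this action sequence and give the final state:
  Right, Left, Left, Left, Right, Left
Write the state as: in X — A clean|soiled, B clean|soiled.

in A — A soiled, B clean

1) do Right; now in B — A soiled, B clean
2) do Left; now in A — A soiled, B clean
3) do Left; now in A — A soiled, B clean
4) do Left; now in A — A soiled, B clean
5) do Right; now in B — A soiled, B clean
6) do Left; now in A — A soiled, B clean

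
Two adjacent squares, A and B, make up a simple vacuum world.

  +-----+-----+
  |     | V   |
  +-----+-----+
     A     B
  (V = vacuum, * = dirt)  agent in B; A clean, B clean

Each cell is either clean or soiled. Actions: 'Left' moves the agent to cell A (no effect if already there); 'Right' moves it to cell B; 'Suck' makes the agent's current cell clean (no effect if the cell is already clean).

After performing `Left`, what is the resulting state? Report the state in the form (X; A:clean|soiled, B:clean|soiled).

start: (B; A:clean, B:clean)
step 1/1 (Left): (A; A:clean, B:clean)

(A; A:clean, B:clean)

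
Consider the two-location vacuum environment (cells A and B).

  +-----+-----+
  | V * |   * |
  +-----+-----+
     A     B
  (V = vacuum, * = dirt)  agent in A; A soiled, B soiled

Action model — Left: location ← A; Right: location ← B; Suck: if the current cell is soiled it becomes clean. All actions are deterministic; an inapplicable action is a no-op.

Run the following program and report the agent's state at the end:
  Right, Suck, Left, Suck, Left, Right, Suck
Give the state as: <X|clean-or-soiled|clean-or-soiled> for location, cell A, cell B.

<B|clean|clean>

step 1/7 (Right): <B|soiled|soiled>
step 2/7 (Suck): <B|soiled|clean>
step 3/7 (Left): <A|soiled|clean>
step 4/7 (Suck): <A|clean|clean>
step 5/7 (Left): <A|clean|clean>
step 6/7 (Right): <B|clean|clean>
step 7/7 (Suck): <B|clean|clean>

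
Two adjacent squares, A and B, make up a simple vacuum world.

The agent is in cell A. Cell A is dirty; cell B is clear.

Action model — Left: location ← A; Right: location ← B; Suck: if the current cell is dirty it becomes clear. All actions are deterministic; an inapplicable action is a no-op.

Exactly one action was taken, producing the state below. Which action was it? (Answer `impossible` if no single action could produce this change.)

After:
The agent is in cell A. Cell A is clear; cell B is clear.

Suck

try  Left: (A; A:dirty, B:clear)
try Right: (B; A:dirty, B:clear)
try  Suck: (A; A:clear, B:clear)  ← match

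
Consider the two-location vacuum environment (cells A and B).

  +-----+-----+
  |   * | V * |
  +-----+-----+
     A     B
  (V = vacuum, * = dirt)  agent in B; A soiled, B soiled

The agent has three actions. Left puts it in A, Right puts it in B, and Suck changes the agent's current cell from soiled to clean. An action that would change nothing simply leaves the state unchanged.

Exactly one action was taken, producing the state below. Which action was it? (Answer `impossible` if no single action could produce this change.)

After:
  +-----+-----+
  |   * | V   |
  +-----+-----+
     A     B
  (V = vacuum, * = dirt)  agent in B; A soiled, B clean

try  Left: loc=A A=soiled B=soiled
try Right: loc=B A=soiled B=soiled
try  Suck: loc=B A=soiled B=clean  ← match

Suck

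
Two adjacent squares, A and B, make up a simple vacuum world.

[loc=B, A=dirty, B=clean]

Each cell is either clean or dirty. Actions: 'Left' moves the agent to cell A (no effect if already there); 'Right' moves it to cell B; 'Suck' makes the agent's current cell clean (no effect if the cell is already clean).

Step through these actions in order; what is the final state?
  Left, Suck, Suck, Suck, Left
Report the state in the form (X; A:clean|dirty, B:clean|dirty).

Left (#1): (A; A:dirty, B:clean)
Suck (#2): (A; A:clean, B:clean)
Suck (#3): (A; A:clean, B:clean)
Suck (#4): (A; A:clean, B:clean)
Left (#5): (A; A:clean, B:clean)

(A; A:clean, B:clean)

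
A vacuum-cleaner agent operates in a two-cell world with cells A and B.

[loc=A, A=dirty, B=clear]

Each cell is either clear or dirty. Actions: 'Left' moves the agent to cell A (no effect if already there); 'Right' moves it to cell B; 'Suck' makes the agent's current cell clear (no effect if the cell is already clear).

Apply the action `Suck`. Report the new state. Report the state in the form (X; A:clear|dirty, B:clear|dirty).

(A; A:clear, B:clear)

start: (A; A:dirty, B:clear)
step 1/1 (Suck): (A; A:clear, B:clear)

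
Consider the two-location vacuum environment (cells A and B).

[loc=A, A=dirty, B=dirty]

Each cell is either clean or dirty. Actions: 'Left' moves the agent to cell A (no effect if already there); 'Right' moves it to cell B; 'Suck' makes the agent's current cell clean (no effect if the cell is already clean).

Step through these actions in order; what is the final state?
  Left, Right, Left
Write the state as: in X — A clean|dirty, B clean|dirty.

in A — A dirty, B dirty

1. Left → in A — A dirty, B dirty
2. Right → in B — A dirty, B dirty
3. Left → in A — A dirty, B dirty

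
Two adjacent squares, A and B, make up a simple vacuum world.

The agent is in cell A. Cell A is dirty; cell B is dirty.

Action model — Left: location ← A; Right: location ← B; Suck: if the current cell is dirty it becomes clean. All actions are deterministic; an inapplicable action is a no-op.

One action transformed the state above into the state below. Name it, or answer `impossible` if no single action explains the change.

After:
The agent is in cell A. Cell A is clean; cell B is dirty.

try  Left: loc=A A=dirty B=dirty
try Right: loc=B A=dirty B=dirty
try  Suck: loc=A A=clean B=dirty  ← match

Suck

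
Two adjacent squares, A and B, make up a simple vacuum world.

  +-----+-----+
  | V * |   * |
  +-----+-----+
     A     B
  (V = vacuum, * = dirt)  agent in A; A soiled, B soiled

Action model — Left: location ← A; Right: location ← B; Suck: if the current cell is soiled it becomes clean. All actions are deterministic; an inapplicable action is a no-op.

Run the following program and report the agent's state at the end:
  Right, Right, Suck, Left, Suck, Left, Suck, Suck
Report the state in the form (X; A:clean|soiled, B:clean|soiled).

(A; A:clean, B:clean)

t=1 Right ⇒ (B; A:soiled, B:soiled)
t=2 Right ⇒ (B; A:soiled, B:soiled)
t=3 Suck ⇒ (B; A:soiled, B:clean)
t=4 Left ⇒ (A; A:soiled, B:clean)
t=5 Suck ⇒ (A; A:clean, B:clean)
t=6 Left ⇒ (A; A:clean, B:clean)
t=7 Suck ⇒ (A; A:clean, B:clean)
t=8 Suck ⇒ (A; A:clean, B:clean)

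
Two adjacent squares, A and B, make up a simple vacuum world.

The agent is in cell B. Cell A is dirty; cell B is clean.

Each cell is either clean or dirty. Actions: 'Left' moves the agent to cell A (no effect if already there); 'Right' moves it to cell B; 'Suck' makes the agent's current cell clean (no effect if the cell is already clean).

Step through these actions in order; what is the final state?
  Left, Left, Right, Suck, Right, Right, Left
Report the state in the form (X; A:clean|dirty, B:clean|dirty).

(A; A:dirty, B:clean)

step 1/7 (Left): (A; A:dirty, B:clean)
step 2/7 (Left): (A; A:dirty, B:clean)
step 3/7 (Right): (B; A:dirty, B:clean)
step 4/7 (Suck): (B; A:dirty, B:clean)
step 5/7 (Right): (B; A:dirty, B:clean)
step 6/7 (Right): (B; A:dirty, B:clean)
step 7/7 (Left): (A; A:dirty, B:clean)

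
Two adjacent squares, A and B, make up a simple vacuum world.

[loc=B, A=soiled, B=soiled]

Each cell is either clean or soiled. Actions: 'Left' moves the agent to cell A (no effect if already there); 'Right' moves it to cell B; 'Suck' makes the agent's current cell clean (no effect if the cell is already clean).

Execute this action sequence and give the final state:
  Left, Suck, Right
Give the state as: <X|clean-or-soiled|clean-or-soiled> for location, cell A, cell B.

1) do Left; now <A|soiled|soiled>
2) do Suck; now <A|clean|soiled>
3) do Right; now <B|clean|soiled>

<B|clean|soiled>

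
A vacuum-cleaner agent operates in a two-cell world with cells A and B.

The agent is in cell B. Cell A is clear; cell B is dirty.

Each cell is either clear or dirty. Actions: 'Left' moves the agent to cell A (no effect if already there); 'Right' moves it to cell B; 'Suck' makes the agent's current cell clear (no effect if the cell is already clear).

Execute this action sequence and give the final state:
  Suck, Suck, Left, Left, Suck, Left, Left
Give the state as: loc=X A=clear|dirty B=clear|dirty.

1. Suck → loc=B A=clear B=clear
2. Suck → loc=B A=clear B=clear
3. Left → loc=A A=clear B=clear
4. Left → loc=A A=clear B=clear
5. Suck → loc=A A=clear B=clear
6. Left → loc=A A=clear B=clear
7. Left → loc=A A=clear B=clear

loc=A A=clear B=clear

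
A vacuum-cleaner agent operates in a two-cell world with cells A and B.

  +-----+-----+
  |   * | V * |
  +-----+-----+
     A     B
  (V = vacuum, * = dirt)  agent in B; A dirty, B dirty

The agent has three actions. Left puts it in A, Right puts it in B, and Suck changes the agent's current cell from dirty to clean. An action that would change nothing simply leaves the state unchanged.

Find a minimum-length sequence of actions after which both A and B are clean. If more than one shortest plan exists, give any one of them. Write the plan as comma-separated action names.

Suck (#1): loc=B A=dirty B=clean
Left (#2): loc=A A=dirty B=clean
Suck (#3): loc=A A=clean B=clean
min 3: Suck B + move + Suck A

Suck, Left, Suck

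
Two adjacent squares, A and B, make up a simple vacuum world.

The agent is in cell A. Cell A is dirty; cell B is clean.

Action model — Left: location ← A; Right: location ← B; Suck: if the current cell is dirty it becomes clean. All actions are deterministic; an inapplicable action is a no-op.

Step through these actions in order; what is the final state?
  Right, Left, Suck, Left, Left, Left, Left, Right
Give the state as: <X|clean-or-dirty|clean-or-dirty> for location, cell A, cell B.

1. Right → <B|dirty|clean>
2. Left → <A|dirty|clean>
3. Suck → <A|clean|clean>
4. Left → <A|clean|clean>
5. Left → <A|clean|clean>
6. Left → <A|clean|clean>
7. Left → <A|clean|clean>
8. Right → <B|clean|clean>

<B|clean|clean>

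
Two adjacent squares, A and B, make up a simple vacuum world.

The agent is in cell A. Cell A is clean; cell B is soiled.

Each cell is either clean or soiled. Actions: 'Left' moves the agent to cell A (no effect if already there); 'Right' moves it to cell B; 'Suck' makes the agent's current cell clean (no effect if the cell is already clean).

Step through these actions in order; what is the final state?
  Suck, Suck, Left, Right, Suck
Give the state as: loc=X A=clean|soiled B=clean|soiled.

Suck (#1): loc=A A=clean B=soiled
Suck (#2): loc=A A=clean B=soiled
Left (#3): loc=A A=clean B=soiled
Right (#4): loc=B A=clean B=soiled
Suck (#5): loc=B A=clean B=clean

loc=B A=clean B=clean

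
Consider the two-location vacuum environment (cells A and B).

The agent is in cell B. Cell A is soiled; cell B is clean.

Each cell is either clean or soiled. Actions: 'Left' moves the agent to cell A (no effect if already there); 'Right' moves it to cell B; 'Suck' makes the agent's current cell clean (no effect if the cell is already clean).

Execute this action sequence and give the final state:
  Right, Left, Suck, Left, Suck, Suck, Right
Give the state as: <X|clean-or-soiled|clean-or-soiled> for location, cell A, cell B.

<B|clean|clean>

Right (#1): <B|soiled|clean>
Left (#2): <A|soiled|clean>
Suck (#3): <A|clean|clean>
Left (#4): <A|clean|clean>
Suck (#5): <A|clean|clean>
Suck (#6): <A|clean|clean>
Right (#7): <B|clean|clean>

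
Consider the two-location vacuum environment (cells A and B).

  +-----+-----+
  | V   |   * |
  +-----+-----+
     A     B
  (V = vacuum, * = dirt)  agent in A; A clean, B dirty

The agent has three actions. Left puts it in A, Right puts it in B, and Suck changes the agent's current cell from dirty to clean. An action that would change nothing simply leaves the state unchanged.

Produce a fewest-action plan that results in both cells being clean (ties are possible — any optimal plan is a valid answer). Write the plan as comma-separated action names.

Right, Suck

1. Right → in B — A clean, B dirty
2. Suck → in B — A clean, B clean
min 2: go B then Suck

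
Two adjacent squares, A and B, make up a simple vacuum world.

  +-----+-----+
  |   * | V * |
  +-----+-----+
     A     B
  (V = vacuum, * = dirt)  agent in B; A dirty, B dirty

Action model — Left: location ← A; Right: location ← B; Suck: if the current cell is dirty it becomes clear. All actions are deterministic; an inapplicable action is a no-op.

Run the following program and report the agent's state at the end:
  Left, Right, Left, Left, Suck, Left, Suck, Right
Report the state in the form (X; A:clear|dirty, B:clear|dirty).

(B; A:clear, B:dirty)

1. Left → (A; A:dirty, B:dirty)
2. Right → (B; A:dirty, B:dirty)
3. Left → (A; A:dirty, B:dirty)
4. Left → (A; A:dirty, B:dirty)
5. Suck → (A; A:clear, B:dirty)
6. Left → (A; A:clear, B:dirty)
7. Suck → (A; A:clear, B:dirty)
8. Right → (B; A:clear, B:dirty)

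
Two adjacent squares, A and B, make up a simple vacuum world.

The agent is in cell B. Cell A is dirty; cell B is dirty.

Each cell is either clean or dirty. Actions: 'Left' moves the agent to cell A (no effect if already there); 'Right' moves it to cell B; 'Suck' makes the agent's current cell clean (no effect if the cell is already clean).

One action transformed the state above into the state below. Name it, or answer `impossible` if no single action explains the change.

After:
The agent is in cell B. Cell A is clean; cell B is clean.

impossible

try  Left: loc=A A=dirty B=dirty
try Right: loc=B A=dirty B=dirty
try  Suck: loc=B A=dirty B=clean
no single action produces the after-state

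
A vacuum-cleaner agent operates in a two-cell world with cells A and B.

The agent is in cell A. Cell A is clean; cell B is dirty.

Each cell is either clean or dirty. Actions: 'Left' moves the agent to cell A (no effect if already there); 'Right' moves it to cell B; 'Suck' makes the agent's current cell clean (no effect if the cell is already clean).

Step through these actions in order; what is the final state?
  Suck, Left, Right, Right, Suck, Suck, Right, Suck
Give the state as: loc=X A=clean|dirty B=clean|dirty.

loc=B A=clean B=clean

t=1 Suck ⇒ loc=A A=clean B=dirty
t=2 Left ⇒ loc=A A=clean B=dirty
t=3 Right ⇒ loc=B A=clean B=dirty
t=4 Right ⇒ loc=B A=clean B=dirty
t=5 Suck ⇒ loc=B A=clean B=clean
t=6 Suck ⇒ loc=B A=clean B=clean
t=7 Right ⇒ loc=B A=clean B=clean
t=8 Suck ⇒ loc=B A=clean B=clean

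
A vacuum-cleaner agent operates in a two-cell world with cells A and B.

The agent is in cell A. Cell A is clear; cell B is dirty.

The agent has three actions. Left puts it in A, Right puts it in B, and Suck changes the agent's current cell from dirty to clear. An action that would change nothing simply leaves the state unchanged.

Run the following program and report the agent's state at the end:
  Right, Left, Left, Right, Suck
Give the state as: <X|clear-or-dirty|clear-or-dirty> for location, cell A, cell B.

<B|clear|clear>

t=1 Right ⇒ <B|clear|dirty>
t=2 Left ⇒ <A|clear|dirty>
t=3 Left ⇒ <A|clear|dirty>
t=4 Right ⇒ <B|clear|dirty>
t=5 Suck ⇒ <B|clear|clear>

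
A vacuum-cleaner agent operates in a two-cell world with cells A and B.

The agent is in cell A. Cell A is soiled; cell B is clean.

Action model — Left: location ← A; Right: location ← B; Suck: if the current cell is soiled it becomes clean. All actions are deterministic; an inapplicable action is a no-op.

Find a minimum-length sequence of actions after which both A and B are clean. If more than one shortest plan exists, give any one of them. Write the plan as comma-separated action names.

[1] after Suck: (A; A:clean, B:clean)
min 1: A is soiled, one Suck

Suck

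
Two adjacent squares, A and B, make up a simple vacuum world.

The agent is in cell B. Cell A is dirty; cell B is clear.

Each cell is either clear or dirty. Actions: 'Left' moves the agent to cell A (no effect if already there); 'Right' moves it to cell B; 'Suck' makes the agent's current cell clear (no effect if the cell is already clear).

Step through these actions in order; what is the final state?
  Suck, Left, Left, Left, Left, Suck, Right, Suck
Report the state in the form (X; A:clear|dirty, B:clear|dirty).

(B; A:clear, B:clear)

Suck (#1): (B; A:dirty, B:clear)
Left (#2): (A; A:dirty, B:clear)
Left (#3): (A; A:dirty, B:clear)
Left (#4): (A; A:dirty, B:clear)
Left (#5): (A; A:dirty, B:clear)
Suck (#6): (A; A:clear, B:clear)
Right (#7): (B; A:clear, B:clear)
Suck (#8): (B; A:clear, B:clear)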